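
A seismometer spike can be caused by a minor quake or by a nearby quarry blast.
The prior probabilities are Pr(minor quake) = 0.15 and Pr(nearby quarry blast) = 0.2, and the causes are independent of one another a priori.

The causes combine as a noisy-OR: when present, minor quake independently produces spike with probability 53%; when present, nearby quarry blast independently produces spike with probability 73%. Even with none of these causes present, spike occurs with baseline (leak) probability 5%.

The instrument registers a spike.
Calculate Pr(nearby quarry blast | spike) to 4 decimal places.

Pr(nearby quarry blast | spike) ≈ 0.6034

Under noisy-OR, P(spike | causes) = 1 − (1−0.05)·∏(1−qᵢ) over the active causes.
P(spike) = 0.05*0.85*0.8 + 0.7435*0.85*0.2 + 0.5535*0.15*0.8 + 0.879445*0.15*0.2 = 0.034000 + 0.126395 + 0.066420 + 0.026383 = 0.253198
Of this, 0.152778 comes from 0.126395 + 0.026383 (the nearby quarry blast=true cases).
P(nearby quarry blast | spike) = 0.152778 / 0.253198 ≈ 0.6034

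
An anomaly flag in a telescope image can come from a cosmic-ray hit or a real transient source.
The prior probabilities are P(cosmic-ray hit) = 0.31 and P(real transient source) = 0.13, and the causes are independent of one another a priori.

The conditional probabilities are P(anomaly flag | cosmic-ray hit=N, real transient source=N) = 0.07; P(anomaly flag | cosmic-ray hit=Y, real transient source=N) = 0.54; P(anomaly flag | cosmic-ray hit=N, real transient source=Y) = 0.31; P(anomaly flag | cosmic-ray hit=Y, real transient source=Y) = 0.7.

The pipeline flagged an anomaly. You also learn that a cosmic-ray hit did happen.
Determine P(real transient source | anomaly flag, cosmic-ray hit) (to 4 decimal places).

By total probability over both values of real transient source:
  P(anomaly flag | cosmic-ray hit) = 0.54·0.87 + 0.7·0.13
        = 0.469800 + 0.091000 = 0.560800
The terms with real transient source present sum to 0.091000, so
  P(real transient source | anomaly flag, cosmic-ray hit) = 0.091000 / 0.560800 ≈ 0.1623

P(real transient source | anomaly flag, cosmic-ray hit) ≈ 0.1623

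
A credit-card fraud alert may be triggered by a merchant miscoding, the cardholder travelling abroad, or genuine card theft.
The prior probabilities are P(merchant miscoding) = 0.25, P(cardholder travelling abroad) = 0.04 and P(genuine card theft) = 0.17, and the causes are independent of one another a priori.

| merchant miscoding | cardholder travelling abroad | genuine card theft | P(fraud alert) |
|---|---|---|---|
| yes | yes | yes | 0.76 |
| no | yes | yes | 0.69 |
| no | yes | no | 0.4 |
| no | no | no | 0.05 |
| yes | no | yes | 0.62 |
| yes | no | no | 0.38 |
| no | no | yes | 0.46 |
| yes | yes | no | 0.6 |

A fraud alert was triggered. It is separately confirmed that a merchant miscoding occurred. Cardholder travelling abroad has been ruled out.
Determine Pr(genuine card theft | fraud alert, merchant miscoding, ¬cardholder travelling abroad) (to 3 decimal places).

P(fraud alert | merchant miscoding, ¬cardholder travelling abroad) = 0.38×0.83 + 0.62×0.17 = 0.315400 + 0.105400 = 0.420800
Of this, 0.105400 comes from 0.62×0.17 (the genuine card theft=true cases).
Hence the posterior is 0.105400/0.420800 ≈ 0.250.

Pr(genuine card theft | fraud alert, merchant miscoding, ¬cardholder travelling abroad) ≈ 0.250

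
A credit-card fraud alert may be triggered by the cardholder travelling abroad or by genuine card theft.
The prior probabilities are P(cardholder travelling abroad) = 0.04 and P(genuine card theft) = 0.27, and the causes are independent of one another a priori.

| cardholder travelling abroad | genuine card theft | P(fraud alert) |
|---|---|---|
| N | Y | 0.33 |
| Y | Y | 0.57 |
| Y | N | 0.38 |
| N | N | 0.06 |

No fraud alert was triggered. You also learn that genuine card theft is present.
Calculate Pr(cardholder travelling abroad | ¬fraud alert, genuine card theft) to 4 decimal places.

Pr(cardholder travelling abroad | ¬fraud alert, genuine card theft) ≈ 0.0260

Sum P(¬fraud alert|·) weighted by the priors over both values of cardholder travelling abroad:
  P(¬fraud alert | genuine card theft) = 0.67×0.96 + 0.43×0.04
        = 0.643200 + 0.017200 = 0.660400
The terms with cardholder travelling abroad present sum to 0.017200, so
  P(cardholder travelling abroad | ¬fraud alert, genuine card theft) = 0.017200 / 0.660400 ≈ 0.0260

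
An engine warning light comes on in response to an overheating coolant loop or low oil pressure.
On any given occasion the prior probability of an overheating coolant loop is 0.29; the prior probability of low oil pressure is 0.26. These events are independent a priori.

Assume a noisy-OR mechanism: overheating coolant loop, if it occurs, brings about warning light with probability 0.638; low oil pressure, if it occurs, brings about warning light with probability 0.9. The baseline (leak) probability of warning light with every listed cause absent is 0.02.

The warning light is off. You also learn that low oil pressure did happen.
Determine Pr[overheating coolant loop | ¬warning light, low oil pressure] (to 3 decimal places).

Pr[overheating coolant loop | ¬warning light, low oil pressure] ≈ 0.129

Under noisy-OR, P(warning light | causes) = 1 − (1−0.02)·∏(1−qᵢ) over the active causes.
P(¬warning light | low oil pressure) = 0.098×0.71 + 0.035476×0.29 = 0.069580 + 0.010288 = 0.079868
Of this, 0.010288 comes from 0.035476×0.29 (the overheating coolant loop=true cases).
So P(overheating coolant loop | ¬warning light, low oil pressure) = 0.010288/0.079868 ≈ 0.129.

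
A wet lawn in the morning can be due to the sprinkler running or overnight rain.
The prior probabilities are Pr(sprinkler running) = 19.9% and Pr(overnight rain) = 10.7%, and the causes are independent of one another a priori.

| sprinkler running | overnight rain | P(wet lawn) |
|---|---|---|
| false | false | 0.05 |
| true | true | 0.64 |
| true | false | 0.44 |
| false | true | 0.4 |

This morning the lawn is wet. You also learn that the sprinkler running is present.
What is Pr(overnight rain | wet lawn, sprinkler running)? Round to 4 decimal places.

Pr(overnight rain | wet lawn, sprinkler running) ≈ 0.1484

Weight on overnight rain=true, given the evidence: 0.64·0.107 = 0.068480
The normalizing constant is 0.44·0.893 + 0.64·0.107 = 0.461400
Posterior = 0.068480 / 0.461400 ≈ 0.1484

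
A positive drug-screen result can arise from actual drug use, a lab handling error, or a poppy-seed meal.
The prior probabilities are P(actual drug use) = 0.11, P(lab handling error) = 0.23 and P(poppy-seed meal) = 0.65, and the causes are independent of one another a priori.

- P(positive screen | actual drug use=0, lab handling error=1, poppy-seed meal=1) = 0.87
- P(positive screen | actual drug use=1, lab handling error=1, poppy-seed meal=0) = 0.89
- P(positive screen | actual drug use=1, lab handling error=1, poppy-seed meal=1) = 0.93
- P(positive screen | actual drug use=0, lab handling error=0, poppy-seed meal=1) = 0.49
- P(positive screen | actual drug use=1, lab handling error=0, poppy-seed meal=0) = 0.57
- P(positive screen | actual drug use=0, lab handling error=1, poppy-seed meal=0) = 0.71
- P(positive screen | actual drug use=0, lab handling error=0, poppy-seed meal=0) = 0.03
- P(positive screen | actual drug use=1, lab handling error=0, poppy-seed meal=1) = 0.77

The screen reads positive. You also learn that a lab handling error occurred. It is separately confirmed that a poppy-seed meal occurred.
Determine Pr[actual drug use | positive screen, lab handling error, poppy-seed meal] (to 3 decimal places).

Pr[actual drug use | positive screen, lab handling error, poppy-seed meal] ≈ 0.117

Weight on actual drug use=true, given the evidence: 0.93×0.11 = 0.102300
The normalizing constant is 0.87×0.89 + 0.93×0.11 = 0.876600
P(actual drug use | positive screen, lab handling error, poppy-seed meal) = 0.102300/0.876600 ≈ 0.117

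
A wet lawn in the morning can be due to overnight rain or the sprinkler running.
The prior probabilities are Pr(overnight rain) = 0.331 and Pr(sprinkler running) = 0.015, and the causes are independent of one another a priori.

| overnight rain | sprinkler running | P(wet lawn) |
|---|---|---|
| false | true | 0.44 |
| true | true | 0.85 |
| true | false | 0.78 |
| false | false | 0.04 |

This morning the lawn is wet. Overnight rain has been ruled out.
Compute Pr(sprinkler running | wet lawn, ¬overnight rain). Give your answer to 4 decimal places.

By total probability over both values of sprinkler running:
  P(wet lawn | ¬overnight rain) = 0.04×0.985 + 0.44×0.015
        = 0.039400 + 0.006600 = 0.046000
Keeping only the sprinkler running-present terms gives 0.006600, so
  P(sprinkler running | wet lawn, ¬overnight rain) = 0.006600 / 0.046000 ≈ 0.1435

Pr(sprinkler running | wet lawn, ¬overnight rain) ≈ 0.1435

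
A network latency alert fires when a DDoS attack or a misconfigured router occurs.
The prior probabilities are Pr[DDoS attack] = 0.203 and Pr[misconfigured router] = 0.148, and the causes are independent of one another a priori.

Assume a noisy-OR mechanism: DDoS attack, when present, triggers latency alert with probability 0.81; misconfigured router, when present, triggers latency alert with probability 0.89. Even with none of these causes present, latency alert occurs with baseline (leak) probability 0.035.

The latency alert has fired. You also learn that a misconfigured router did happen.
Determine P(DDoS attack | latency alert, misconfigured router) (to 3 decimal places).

Under noisy-OR, P(latency alert | causes) = 1 − (1−0.035)·∏(1−qᵢ) over the active causes.
P(latency alert | misconfigured router) = 0.89385*0.797 + 0.979831*0.203 = 0.712398 + 0.198906 = 0.911304
Of this, 0.198906 comes from 0.979831*0.203 (the DDoS attack=true cases).
So P(DDoS attack | latency alert, misconfigured router) = 0.198906/0.911304 ≈ 0.218.

P(DDoS attack | latency alert, misconfigured router) ≈ 0.218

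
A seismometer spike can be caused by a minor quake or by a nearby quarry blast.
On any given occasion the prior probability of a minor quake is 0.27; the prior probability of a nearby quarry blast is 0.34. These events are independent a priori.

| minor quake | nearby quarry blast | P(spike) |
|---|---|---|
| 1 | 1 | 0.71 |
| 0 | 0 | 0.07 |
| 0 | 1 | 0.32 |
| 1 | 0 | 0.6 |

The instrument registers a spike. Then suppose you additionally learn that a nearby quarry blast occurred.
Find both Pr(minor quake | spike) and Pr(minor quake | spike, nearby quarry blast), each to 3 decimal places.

Pr(minor quake | spike) ≈ 0.603; Pr(minor quake | spike, nearby quarry blast) ≈ 0.451

P(spike) = 0.07·0.73·0.66 + 0.32·0.73·0.34 + 0.6·0.27·0.66 + 0.71·0.27·0.34 = 0.033726 + 0.079424 + 0.106920 + 0.065178 = 0.285248
The minor quake-present share is 0.106920 + 0.065178 = 0.172098.
P(minor quake | spike) = 0.172098 / 0.285248 ≈ 0.603

Now condition on the additional information:
Weight on minor quake=true, given the evidence: 0.71*0.27 = 0.191700
Denominator P(spike | nearby quarry blast): 0.32*0.73 + 0.71*0.27 = 0.425300
P(minor quake | spike, nearby quarry blast) = 0.191700/0.425300 ≈ 0.451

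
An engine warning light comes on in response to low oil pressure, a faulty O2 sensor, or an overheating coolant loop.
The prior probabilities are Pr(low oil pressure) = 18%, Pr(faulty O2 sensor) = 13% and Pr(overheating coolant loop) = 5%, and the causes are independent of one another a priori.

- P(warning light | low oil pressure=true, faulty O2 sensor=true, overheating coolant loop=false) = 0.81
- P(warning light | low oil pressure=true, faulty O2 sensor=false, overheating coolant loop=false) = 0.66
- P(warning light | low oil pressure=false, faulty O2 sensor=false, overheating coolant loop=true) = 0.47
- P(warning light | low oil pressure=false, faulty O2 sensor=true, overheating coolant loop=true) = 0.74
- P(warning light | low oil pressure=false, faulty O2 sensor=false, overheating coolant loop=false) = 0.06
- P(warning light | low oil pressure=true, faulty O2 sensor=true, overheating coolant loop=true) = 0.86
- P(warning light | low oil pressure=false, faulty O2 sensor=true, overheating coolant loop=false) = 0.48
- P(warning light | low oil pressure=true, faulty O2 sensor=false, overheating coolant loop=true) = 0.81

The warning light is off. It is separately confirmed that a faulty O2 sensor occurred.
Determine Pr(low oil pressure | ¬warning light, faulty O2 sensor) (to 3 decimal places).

Numerator (weight on configurations with low oil pressure): 0.032490 + 0.001260 = 0.033750
Normalizer over all consistent configurations: 0.52×0.82×0.95 + 0.26×0.82×0.05 + 0.19×0.18×0.95 + 0.14×0.18×0.05 = 0.449490
Posterior = 0.033750 / 0.449490 ≈ 0.075

Pr(low oil pressure | ¬warning light, faulty O2 sensor) ≈ 0.075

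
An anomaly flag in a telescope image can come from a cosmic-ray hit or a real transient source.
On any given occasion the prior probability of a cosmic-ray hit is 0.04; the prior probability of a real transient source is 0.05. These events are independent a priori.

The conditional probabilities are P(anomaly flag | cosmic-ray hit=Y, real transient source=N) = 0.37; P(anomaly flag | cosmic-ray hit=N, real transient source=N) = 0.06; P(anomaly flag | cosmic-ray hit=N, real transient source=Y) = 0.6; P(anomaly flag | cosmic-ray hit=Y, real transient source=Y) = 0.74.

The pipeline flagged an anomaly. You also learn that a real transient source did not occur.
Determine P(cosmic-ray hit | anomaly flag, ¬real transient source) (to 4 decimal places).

P(cosmic-ray hit | anomaly flag, ¬real transient source) ≈ 0.2044

For the numerator, keep only cosmic-ray hit=true terms: 0.37·0.04 = 0.014800
Normalizer over all consistent configurations: 0.06·0.96 + 0.37·0.04 = 0.072400
Posterior = 0.014800 / 0.072400 ≈ 0.2044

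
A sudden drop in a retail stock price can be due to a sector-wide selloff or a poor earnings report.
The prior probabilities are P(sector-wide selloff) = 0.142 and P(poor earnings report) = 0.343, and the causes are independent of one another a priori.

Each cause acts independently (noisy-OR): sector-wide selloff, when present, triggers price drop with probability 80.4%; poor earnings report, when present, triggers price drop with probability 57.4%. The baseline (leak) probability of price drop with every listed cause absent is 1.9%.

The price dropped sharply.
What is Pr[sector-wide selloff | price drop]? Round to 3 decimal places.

Pr[sector-wide selloff | price drop] ≈ 0.397

Under noisy-OR, P(price drop | causes) = 1 − (1−0.019)·∏(1−qᵢ) over the active causes.
For the numerator, keep only sector-wide selloff=true terms: 0.075356 + 0.044716 = 0.120072
Normalizer over all consistent configurations: 0.019×0.858×0.657 + 0.582094×0.858×0.343 + 0.807724×0.142×0.657 + 0.91809×0.142×0.343 = 0.302089
P(sector-wide selloff | price drop) = 0.120072/0.302089 ≈ 0.397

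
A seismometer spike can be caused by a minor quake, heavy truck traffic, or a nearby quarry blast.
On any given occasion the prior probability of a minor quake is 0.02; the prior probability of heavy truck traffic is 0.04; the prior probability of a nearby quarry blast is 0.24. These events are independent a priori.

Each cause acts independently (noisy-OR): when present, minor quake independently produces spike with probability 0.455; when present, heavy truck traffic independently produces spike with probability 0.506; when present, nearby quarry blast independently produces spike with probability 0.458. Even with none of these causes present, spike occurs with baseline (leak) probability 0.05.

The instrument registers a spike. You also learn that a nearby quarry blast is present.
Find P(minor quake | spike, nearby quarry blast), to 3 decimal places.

P(minor quake | spike, nearby quarry blast) ≈ 0.029

Under noisy-OR, P(spike | causes) = 1 − (1−0.05)·∏(1−qᵢ) over the active causes.
By total probability over the 4 (minor quake, heavy truck traffic) configurations:
  P(spike | nearby quarry blast) = 0.4851×0.98×0.96 + 0.745639×0.98×0.04 + 0.71938×0.02×0.96 + 0.861373×0.02×0.04
        = 0.456382 + 0.029229 + 0.013812 + 0.000689 = 0.500112
Keeping only the minor quake-present terms gives 0.014501, so
  P(minor quake | spike, nearby quarry blast) = 0.014501 / 0.500112 ≈ 0.029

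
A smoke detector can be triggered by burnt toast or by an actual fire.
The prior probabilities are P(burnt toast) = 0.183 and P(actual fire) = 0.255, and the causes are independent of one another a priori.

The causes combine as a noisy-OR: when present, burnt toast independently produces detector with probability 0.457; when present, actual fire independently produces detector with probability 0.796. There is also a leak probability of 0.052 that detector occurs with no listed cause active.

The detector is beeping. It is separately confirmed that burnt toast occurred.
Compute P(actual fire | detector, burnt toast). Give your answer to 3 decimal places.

P(actual fire | detector, burnt toast) ≈ 0.387

Under noisy-OR, P(detector | causes) = 1 − (1−0.052)·∏(1−qᵢ) over the active causes.
By total probability over both values of actual fire:
  P(detector | burnt toast) = 0.485236×0.745 + 0.894988×0.255
        = 0.361501 + 0.228222 = 0.589723
Configurations with actual fire contribute 0.228222, so
  P(actual fire | detector, burnt toast) = 0.228222 / 0.589723 ≈ 0.387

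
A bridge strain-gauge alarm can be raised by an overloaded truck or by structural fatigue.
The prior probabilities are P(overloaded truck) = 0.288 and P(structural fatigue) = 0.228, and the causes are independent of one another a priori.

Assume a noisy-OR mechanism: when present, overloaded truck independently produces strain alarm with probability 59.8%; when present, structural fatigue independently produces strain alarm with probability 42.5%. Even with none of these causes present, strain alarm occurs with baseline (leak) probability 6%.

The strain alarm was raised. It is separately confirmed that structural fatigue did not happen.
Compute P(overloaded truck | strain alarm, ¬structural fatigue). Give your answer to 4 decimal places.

P(overloaded truck | strain alarm, ¬structural fatigue) ≈ 0.8075

Under noisy-OR, P(strain alarm | causes) = 1 − (1−0.06)·∏(1−qᵢ) over the active causes.
P(strain alarm | ¬structural fatigue) = 0.06·0.712 + 0.62212·0.288 = 0.042720 + 0.179171 = 0.221891
Restricting to configurations with overloaded truck present: 0.62212·0.288 = 0.179171.
P(overloaded truck | strain alarm, ¬structural fatigue) = 0.179171 / 0.221891 ≈ 0.8075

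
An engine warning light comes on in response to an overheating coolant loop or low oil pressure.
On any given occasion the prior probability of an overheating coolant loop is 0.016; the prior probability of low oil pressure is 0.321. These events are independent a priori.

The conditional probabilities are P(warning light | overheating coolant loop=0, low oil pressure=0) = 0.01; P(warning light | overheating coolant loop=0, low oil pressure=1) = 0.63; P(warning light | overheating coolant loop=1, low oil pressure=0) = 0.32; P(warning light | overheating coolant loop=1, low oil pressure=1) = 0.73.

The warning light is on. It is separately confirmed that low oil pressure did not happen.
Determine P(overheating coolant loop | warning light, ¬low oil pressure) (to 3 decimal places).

P(overheating coolant loop | warning light, ¬low oil pressure) ≈ 0.342

P(warning light | ¬low oil pressure) = 0.01×0.984 + 0.32×0.016 = 0.009840 + 0.005120 = 0.014960
Restricting to configurations with overheating coolant loop present: 0.32×0.016 = 0.005120.
Hence the posterior is 0.005120/0.014960 ≈ 0.342.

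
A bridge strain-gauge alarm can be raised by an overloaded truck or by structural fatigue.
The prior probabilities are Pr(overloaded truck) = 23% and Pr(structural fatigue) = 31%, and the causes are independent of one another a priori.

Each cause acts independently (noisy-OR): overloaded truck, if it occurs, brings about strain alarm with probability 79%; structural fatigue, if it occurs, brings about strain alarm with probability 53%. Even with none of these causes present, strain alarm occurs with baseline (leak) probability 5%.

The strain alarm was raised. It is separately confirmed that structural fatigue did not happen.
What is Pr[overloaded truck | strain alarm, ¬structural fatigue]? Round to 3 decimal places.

Under noisy-OR, P(strain alarm | causes) = 1 − (1−0.05)·∏(1−qᵢ) over the active causes.
P(strain alarm | ¬structural fatigue) = 0.05·0.77 + 0.8005·0.23 = 0.038500 + 0.184115 = 0.222615
Restricting to configurations with overloaded truck present: 0.8005·0.23 = 0.184115.
P(overloaded truck | strain alarm, ¬structural fatigue) = 0.184115 / 0.222615 ≈ 0.827

Pr[overloaded truck | strain alarm, ¬structural fatigue] ≈ 0.827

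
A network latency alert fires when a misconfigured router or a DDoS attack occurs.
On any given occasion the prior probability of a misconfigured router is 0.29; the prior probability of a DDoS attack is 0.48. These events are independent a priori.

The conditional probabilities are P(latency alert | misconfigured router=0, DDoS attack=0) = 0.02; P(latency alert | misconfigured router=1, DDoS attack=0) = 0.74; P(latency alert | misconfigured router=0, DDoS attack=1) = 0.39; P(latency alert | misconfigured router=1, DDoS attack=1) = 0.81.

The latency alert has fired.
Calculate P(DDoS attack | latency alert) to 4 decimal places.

P(latency alert) = 0.02×0.71×0.52 + 0.39×0.71×0.48 + 0.74×0.29×0.52 + 0.81×0.29×0.48 = 0.007384 + 0.132912 + 0.111592 + 0.112752 = 0.364640
Of this, 0.245664 comes from 0.132912 + 0.112752 (the DDoS attack=true cases).
So P(DDoS attack | latency alert) = 0.245664/0.364640 ≈ 0.6737.

P(DDoS attack | latency alert) ≈ 0.6737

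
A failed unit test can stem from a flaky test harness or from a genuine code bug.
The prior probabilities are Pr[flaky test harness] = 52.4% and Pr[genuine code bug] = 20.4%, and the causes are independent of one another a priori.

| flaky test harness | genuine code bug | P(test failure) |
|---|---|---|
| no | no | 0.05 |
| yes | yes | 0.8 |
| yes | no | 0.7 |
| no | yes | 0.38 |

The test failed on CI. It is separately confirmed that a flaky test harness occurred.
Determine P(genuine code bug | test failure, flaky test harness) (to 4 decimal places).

P(genuine code bug | test failure, flaky test harness) ≈ 0.2265

P(test failure | flaky test harness) = 0.7*0.796 + 0.8*0.204 = 0.557200 + 0.163200 = 0.720400
Restricting to configurations with genuine code bug present: 0.8*0.204 = 0.163200.
So P(genuine code bug | test failure, flaky test harness) = 0.163200/0.720400 ≈ 0.2265.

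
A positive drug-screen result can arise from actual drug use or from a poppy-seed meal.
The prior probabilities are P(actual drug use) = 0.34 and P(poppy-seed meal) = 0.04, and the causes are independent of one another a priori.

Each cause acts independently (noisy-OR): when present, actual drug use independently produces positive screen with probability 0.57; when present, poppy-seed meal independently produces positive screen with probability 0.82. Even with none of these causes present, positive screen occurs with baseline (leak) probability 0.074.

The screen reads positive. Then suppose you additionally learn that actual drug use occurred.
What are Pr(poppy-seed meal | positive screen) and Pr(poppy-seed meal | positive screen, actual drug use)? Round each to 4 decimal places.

Pr(poppy-seed meal | positive screen) ≈ 0.1246; Pr(poppy-seed meal | positive screen, actual drug use) ≈ 0.0604

Under noisy-OR, P(positive screen | causes) = 1 − (1−0.074)·∏(1−qᵢ) over the active causes.
Enumerate the 4 (actual drug use, poppy-seed meal) configurations and weight by the priors:
  P(positive screen) = 0.074*0.66*0.96 + 0.83332*0.66*0.04 + 0.60182*0.34*0.96 + 0.928328*0.34*0.04
        = 0.046886 + 0.022000 + 0.196434 + 0.012625 = 0.277945
Keeping only the poppy-seed meal-present terms gives 0.034625, so
  P(poppy-seed meal | positive screen) = 0.034625 / 0.277945 ≈ 0.1246

With the extra evidence:
Sum P(positive screen|·) weighted by the priors over both values of poppy-seed meal:
  P(positive screen | actual drug use) = 0.60182*0.96 + 0.928328*0.04
        = 0.577747 + 0.037133 = 0.614880
Keeping only the poppy-seed meal-present terms gives 0.037133, so
  P(poppy-seed meal | positive screen, actual drug use) = 0.037133 / 0.614880 ≈ 0.0604
The drop from 0.1246 to 0.0604 is the explaining-away (discounting) effect.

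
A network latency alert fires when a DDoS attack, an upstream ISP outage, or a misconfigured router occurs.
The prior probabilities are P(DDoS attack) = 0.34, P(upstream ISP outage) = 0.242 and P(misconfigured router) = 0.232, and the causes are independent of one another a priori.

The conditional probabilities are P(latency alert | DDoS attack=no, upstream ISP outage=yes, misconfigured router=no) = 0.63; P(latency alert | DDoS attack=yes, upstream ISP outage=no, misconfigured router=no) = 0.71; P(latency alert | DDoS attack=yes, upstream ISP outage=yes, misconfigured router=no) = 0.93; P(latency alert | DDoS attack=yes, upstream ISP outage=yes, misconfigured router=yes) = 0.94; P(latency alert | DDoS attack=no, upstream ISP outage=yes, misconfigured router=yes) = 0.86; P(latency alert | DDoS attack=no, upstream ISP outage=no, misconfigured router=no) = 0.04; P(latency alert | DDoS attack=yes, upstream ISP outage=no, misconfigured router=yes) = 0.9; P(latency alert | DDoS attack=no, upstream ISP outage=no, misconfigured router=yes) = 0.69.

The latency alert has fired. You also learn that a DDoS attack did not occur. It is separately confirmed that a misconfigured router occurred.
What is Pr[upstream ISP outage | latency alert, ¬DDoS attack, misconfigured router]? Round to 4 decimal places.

Pr[upstream ISP outage | latency alert, ¬DDoS attack, misconfigured router] ≈ 0.2847

P(latency alert | ¬DDoS attack, misconfigured router) = 0.69·0.758 + 0.86·0.242 = 0.523020 + 0.208120 = 0.731140
The upstream ISP outage-present share is 0.86·0.242 = 0.208120.
Hence the posterior is 0.208120/0.731140 ≈ 0.2847.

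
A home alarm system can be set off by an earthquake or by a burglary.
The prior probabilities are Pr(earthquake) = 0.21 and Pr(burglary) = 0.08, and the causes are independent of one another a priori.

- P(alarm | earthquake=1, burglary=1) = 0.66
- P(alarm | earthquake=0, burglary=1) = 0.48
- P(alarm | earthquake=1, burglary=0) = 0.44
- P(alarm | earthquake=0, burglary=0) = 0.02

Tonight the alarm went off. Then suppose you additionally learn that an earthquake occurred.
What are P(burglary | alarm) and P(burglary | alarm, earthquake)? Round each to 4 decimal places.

P(burglary | alarm) ≈ 0.2939; P(burglary | alarm, earthquake) ≈ 0.1154

Enumerate the 4 (earthquake, burglary) configurations and weight by the priors:
  P(alarm) = 0.02·0.79·0.92 + 0.48·0.79·0.08 + 0.44·0.21·0.92 + 0.66·0.21·0.08
        = 0.014536 + 0.030336 + 0.085008 + 0.011088 = 0.140968
Keeping only the burglary-present terms gives 0.041424, so
  P(burglary | alarm) = 0.041424 / 0.140968 ≈ 0.2939

Now condition on the additional information:
P(alarm | earthquake) = 0.44·0.92 + 0.66·0.08 = 0.404800 + 0.052800 = 0.457600
Restricting to configurations with burglary present: 0.66·0.08 = 0.052800.
P(burglary | alarm, earthquake) = 0.052800 / 0.457600 ≈ 0.1154
The drop from 0.2939 to 0.1154 is the explaining-away (discounting) effect.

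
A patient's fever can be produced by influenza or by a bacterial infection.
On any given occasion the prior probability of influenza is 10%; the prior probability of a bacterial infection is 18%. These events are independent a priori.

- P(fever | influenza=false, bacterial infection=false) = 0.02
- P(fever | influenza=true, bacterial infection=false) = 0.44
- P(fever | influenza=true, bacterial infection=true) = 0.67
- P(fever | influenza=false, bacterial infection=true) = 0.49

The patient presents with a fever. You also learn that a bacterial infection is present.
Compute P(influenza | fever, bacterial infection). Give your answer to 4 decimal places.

For the numerator, keep only influenza=true terms: 0.67×0.1 = 0.067000
Normalizer over all consistent configurations: 0.49×0.9 + 0.67×0.1 = 0.508000
Posterior = 0.067000 / 0.508000 ≈ 0.1319

P(influenza | fever, bacterial infection) ≈ 0.1319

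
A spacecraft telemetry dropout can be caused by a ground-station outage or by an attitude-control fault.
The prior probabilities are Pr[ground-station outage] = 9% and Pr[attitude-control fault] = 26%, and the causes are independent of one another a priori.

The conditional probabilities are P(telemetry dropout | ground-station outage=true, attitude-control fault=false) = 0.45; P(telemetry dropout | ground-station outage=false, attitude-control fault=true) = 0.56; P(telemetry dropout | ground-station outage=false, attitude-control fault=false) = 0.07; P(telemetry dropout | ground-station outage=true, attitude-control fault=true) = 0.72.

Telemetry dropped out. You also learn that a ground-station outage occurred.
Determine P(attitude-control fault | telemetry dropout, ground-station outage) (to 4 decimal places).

For the numerator, keep only attitude-control fault=true terms: 0.72*0.26 = 0.187200
Normalizer over all consistent configurations: 0.45*0.74 + 0.72*0.26 = 0.520200
P(attitude-control fault | telemetry dropout, ground-station outage) = 0.187200/0.520200 ≈ 0.3599

P(attitude-control fault | telemetry dropout, ground-station outage) ≈ 0.3599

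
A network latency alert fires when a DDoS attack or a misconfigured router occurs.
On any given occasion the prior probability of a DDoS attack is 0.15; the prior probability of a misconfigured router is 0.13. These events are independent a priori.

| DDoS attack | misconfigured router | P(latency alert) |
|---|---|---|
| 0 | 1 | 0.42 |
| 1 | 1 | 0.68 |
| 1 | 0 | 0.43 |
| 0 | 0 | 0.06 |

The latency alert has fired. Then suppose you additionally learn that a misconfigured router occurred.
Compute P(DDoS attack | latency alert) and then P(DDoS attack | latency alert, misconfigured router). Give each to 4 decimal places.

Numerator (weight on configurations with DDoS attack): 0.056115 + 0.013260 = 0.069375
The normalizing constant is 0.06·0.85·0.87 + 0.42·0.85·0.13 + 0.43·0.15·0.87 + 0.68·0.15·0.13 = 0.160155
P(DDoS attack | latency alert) = 0.069375/0.160155 ≈ 0.4332

With the extra evidence:
P(latency alert | misconfigured router) = 0.42×0.85 + 0.68×0.15 = 0.357000 + 0.102000 = 0.459000
The DDoS attack-present share is 0.68×0.15 = 0.102000.
So P(DDoS attack | latency alert, misconfigured router) = 0.102000/0.459000 ≈ 0.2222.
This is intercausal reasoning (explaining away): once misconfigured router accounts for the latency alert, DDoS attack becomes less likely.

P(DDoS attack | latency alert) ≈ 0.4332; P(DDoS attack | latency alert, misconfigured router) ≈ 0.2222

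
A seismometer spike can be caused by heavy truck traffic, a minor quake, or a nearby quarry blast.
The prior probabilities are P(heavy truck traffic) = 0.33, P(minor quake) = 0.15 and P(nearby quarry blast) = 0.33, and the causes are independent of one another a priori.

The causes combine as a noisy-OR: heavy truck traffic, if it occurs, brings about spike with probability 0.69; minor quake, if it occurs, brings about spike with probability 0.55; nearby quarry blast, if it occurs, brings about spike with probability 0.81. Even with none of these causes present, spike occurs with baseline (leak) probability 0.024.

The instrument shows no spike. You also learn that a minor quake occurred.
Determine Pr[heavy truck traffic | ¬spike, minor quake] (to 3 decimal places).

Pr[heavy truck traffic | ¬spike, minor quake] ≈ 0.132

Under noisy-OR, P(spike | causes) = 1 − (1−0.024)·∏(1−qᵢ) over the active causes.
Weight on heavy truck traffic=true, given the evidence: 0.030103 + 0.002817 = 0.032920
Normalizer over all consistent configurations: 0.4392*0.67*0.67 + 0.083448*0.67*0.33 + 0.136152*0.33*0.67 + 0.025869*0.33*0.33 = 0.248527
P(heavy truck traffic | ¬spike, minor quake) = 0.032920/0.248527 ≈ 0.132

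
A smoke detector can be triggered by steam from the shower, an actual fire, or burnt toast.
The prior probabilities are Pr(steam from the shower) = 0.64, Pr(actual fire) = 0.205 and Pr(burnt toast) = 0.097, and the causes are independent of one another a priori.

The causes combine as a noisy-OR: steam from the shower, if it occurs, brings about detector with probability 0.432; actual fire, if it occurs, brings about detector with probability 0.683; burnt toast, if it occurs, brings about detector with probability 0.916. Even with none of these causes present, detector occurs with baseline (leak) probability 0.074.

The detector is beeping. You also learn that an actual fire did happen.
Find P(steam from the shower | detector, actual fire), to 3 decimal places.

Under noisy-OR, P(detector | causes) = 1 − (1−0.074)·∏(1−qᵢ) over the active causes.
Numerator (weight on configurations with steam from the shower): 0.481562 + 0.061211 = 0.542773
Normalizer over all consistent configurations: 0.706458×0.36×0.903 + 0.975342×0.36×0.097 + 0.833268×0.64×0.903 + 0.985995×0.64×0.097 = 0.806487
P(steam from the shower | detector, actual fire) = 0.542773/0.806487 ≈ 0.673

P(steam from the shower | detector, actual fire) ≈ 0.673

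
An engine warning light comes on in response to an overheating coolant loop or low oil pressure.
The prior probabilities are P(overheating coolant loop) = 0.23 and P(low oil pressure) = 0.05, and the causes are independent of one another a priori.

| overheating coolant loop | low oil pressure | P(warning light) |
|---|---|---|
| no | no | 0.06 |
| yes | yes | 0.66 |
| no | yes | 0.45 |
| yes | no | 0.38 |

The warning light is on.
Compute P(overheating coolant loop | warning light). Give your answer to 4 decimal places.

P(overheating coolant loop | warning light) ≈ 0.5968

Enumerate the 4 (overheating coolant loop, low oil pressure) configurations and weight by the priors:
  P(warning light) = 0.06*0.77*0.95 + 0.45*0.77*0.05 + 0.38*0.23*0.95 + 0.66*0.23*0.05
        = 0.043890 + 0.017325 + 0.083030 + 0.007590 = 0.151835
Keeping only the overheating coolant loop-present terms gives 0.090620, so
  P(overheating coolant loop | warning light) = 0.090620 / 0.151835 ≈ 0.5968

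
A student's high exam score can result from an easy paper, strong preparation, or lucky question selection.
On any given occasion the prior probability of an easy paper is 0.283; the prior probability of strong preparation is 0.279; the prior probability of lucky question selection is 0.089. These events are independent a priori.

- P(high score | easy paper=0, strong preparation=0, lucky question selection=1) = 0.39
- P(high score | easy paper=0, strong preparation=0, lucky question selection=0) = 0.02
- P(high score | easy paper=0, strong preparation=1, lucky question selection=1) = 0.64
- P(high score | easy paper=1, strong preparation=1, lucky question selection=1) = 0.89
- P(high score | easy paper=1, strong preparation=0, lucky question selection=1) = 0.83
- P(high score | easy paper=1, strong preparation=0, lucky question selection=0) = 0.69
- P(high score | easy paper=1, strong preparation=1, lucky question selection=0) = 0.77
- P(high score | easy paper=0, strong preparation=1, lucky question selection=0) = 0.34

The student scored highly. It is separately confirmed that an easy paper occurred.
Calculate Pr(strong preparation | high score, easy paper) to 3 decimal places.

Pr(strong preparation | high score, easy paper) ≈ 0.301

Weight on strong preparation=true, given the evidence: 0.195710 + 0.022100 = 0.217810
Normalizer over all consistent configurations: 0.69*0.721*0.911 + 0.83*0.721*0.089 + 0.77*0.279*0.911 + 0.89*0.279*0.089 = 0.724283
P(strong preparation | high score, easy paper) = 0.217810/0.724283 ≈ 0.301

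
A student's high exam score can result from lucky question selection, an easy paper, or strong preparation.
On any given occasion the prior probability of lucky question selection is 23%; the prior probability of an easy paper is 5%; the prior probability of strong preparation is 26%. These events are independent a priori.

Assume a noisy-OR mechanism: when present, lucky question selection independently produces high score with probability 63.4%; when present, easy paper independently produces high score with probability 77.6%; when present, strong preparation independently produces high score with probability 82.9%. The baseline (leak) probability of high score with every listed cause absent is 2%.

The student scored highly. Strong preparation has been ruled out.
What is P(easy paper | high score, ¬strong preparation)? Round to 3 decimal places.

P(easy paper | high score, ¬strong preparation) ≈ 0.208

Under noisy-OR, P(high score | causes) = 1 − (1−0.02)·∏(1−qᵢ) over the active causes.
P(high score | ¬strong preparation) = 0.02·0.77·0.95 + 0.78048·0.77·0.05 + 0.64132·0.23·0.95 + 0.919656·0.23·0.05 = 0.014630 + 0.030048 + 0.140128 + 0.010576 = 0.195382
The easy paper-present share is 0.030048 + 0.010576 = 0.040624.
So P(easy paper | high score, ¬strong preparation) = 0.040624/0.195382 ≈ 0.208.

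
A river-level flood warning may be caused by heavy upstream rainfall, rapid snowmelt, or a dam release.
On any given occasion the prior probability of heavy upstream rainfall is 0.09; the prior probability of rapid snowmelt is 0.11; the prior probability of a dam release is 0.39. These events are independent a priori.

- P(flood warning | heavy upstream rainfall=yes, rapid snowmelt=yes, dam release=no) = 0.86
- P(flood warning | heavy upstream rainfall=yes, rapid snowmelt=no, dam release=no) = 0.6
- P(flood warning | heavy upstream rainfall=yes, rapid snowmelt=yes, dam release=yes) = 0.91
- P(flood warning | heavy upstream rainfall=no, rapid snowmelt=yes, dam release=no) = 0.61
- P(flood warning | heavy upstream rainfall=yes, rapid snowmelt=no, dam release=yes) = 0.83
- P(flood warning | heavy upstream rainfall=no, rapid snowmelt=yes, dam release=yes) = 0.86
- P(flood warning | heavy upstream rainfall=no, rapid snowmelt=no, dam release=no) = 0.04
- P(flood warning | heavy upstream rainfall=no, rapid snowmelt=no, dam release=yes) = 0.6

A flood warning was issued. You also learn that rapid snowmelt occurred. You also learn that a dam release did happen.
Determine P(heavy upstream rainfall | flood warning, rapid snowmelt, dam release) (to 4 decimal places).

P(flood warning | rapid snowmelt, dam release) = 0.86·0.91 + 0.91·0.09 = 0.782600 + 0.081900 = 0.864500
Of this, 0.081900 comes from 0.91·0.09 (the heavy upstream rainfall=true cases).
So P(heavy upstream rainfall | flood warning, rapid snowmelt, dam release) = 0.081900/0.864500 ≈ 0.0947.

P(heavy upstream rainfall | flood warning, rapid snowmelt, dam release) ≈ 0.0947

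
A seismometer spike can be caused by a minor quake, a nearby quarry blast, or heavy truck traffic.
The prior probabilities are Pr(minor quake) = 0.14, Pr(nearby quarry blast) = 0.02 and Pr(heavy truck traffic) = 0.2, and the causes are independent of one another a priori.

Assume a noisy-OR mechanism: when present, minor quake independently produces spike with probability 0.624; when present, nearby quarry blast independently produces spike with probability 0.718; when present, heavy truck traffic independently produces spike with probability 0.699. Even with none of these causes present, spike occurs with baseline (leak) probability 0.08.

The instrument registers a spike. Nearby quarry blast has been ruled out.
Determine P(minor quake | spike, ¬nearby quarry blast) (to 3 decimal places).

Under noisy-OR, P(spike | causes) = 1 − (1−0.08)·∏(1−qᵢ) over the active causes.
P(spike | ¬nearby quarry blast) = 0.08·0.86·0.8 + 0.72308·0.86·0.2 + 0.65408·0.14·0.8 + 0.895878·0.14·0.2 = 0.055040 + 0.124370 + 0.073257 + 0.025085 = 0.277752
The minor quake-present share is 0.073257 + 0.025085 = 0.098342.
Hence the posterior is 0.098342/0.277752 ≈ 0.354.

P(minor quake | spike, ¬nearby quarry blast) ≈ 0.354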